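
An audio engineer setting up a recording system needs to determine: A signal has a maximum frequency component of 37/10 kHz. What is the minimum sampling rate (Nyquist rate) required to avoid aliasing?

By the Nyquist-Shannon sampling theorem,
the minimum sampling rate (Nyquist rate) must be at least 2 * f_max.
Nyquist rate = 2 * 37/10 kHz = 37/5 kHz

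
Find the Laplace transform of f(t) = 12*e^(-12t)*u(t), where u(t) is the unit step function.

Standard Laplace transform pair:
e^(-at)*u(t) <-> 1/(s+a)
With a = 12: L{12*e^(-12t)*u(t)} = 12/(s+12), ROC: Re(s) > -12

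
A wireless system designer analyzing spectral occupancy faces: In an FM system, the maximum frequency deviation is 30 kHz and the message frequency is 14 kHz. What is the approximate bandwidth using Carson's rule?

Carson's rule: BW = 2*(delta_f + f_m)
= 2*(30 + 14) kHz = 88 kHz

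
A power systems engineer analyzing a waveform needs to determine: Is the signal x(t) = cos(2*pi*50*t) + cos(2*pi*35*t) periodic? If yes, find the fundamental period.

f1 = 50 Hz, f2 = 35 Hz
Period T1 = 1/50, T2 = 1/35
Ratio T1/T2 = 35/50, which is rational.
The signal is periodic with fundamental period T = 1/GCD(50,35) = 1/5 s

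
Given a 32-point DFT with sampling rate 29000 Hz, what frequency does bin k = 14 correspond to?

The frequency of DFT bin k is: f_k = k * f_s / N
f_14 = 14 * 29000 / 32 = 25375/2 Hz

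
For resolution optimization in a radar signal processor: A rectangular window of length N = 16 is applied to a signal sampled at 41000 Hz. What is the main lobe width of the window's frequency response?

For a rectangular window of length N,
the main lobe width in frequency is 2*f_s/N.
= 2*41000/16 = 5125 Hz
This determines the minimum frequency separation for resolving two sinusoids.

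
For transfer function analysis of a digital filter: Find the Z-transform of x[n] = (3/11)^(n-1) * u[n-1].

Time-shifting property: if X(z) = Z{x[n]}, then Z{x[n-d]} = z^(-d) * X(z)
X(z) = z/(z - 3/11) for x[n] = (3/11)^n * u[n]
Z{x[n-1]} = z^(-1) * z/(z - 3/11) = 1/(z - 3/11)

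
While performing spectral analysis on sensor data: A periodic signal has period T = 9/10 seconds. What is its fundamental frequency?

The fundamental frequency is the reciprocal of the period.
f = 1/T = 1/(9/10) = 10/9 Hz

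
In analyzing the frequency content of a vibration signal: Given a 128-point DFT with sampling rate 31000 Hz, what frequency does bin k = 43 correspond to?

The frequency of DFT bin k is: f_k = k * f_s / N
f_43 = 43 * 31000 / 128 = 166625/16 Hz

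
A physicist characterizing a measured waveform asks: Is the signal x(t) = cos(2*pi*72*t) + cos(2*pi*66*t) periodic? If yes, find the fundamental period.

f1 = 72 Hz, f2 = 66 Hz
Period T1 = 1/72, T2 = 1/66
Ratio T1/T2 = 66/72, which is rational.
The signal is periodic with fundamental period T = 1/GCD(72,66) = 1/6 s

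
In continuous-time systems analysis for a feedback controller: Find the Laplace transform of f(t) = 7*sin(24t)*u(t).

Standard pair: sin(wt)*u(t) <-> w/(s^2+w^2)
With w = 24: L{7*sin(24t)*u(t)} = 168/(s^2+576)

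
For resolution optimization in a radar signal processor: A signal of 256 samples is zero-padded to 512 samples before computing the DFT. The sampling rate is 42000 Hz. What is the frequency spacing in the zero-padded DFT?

Original DFT: N = 256, resolution = f_s/N = 42000/256 = 2625/16 Hz
Zero-padded DFT: N = 512, resolution = f_s/N = 42000/512 = 2625/32 Hz
Zero-padding interpolates the spectrum (finer frequency grid)
but does NOT improve the true spectral resolution (ability to resolve close frequencies).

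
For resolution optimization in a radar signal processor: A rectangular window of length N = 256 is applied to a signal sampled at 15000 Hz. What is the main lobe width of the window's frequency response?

For a rectangular window of length N,
the main lobe width in frequency is 2*f_s/N.
= 2*15000/256 = 1875/16 Hz
This determines the minimum frequency separation for resolving two sinusoids.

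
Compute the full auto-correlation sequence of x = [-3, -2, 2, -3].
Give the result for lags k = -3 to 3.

r_xx[k] = sum_m x[m]*x[m+k], indexed from 0, for k = -3 to 3:
  r_xx[-3] = x[3]*x[0] = 9
  r_xx[-2] = x[2]*x[0] + x[3]*x[1] = 0
  r_xx[-1] = x[1]*x[0] + x[2]*x[1] + x[3]*x[2] = -4
  r_xx[0] = x[0]*x[0] + x[1]*x[1] + x[2]*x[2] + x[3]*x[3] = 26
  r_xx[1] = x[0]*x[1] + x[1]*x[2] + x[2]*x[3] = -4
  r_xx[2] = x[0]*x[2] + x[1]*x[3] = 0
  r_xx[3] = x[0]*x[3] = 9
r_xx = [9, 0, -4, 26, -4, 0, 9]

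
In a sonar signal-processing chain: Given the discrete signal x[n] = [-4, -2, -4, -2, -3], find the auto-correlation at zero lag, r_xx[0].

The auto-correlation at zero lag r_xx[0] equals the signal energy.
r_xx[0] = sum of x[n]^2 = (-4)^2 + (-2)^2 + (-4)^2 + (-2)^2 + (-3)^2
= 16 + 4 + 16 + 4 + 9 = 49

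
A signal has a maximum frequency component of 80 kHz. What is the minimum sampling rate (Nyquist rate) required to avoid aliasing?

By the Nyquist-Shannon sampling theorem,
the minimum sampling rate (Nyquist rate) must be at least 2 * f_max.
Nyquist rate = 2 * 80 kHz = 160 kHz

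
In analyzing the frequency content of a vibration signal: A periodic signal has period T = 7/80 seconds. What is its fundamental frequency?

The fundamental frequency is the reciprocal of the period.
f = 1/T = 1/(7/80) = 80/7 Hz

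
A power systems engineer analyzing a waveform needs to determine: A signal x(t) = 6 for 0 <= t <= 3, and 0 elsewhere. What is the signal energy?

Energy = integral of |x(t)|^2 dt over the signal duration
= 6^2 * 3 = 36 * 3 = 108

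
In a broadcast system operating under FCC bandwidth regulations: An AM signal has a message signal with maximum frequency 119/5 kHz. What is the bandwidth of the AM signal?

In AM (double-sideband), the bandwidth is twice the message frequency.
BW = 2 * f_m = 2 * 119/5 kHz = 238/5 kHz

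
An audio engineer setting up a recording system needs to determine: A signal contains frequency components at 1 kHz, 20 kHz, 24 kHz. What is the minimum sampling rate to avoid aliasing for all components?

The highest frequency component is f_max = 24 kHz.
Nyquist rate = 2 * f_max = 2 * 24 kHz = 48 kHz.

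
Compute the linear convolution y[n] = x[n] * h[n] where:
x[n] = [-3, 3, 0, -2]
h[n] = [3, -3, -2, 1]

y[n] = sum_k x[k]*h[n-k]. Output length = len(x) + len(h) - 1 = 4 + 4 - 1 = 7.
y[0] = -3*3 = -9
y[1] = 3*3 + -3*-3 = 18
y[2] = 0*3 + 3*-3 + -3*-2 = -3
y[3] = -2*3 + 0*-3 + 3*-2 + -3*1 = -15
y[4] = -2*-3 + 0*-2 + 3*1 = 9
y[5] = -2*-2 + 0*1 = 4
y[6] = -2*1 = -2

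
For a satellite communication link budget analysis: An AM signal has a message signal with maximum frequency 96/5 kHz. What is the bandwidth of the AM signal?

In AM (double-sideband), the bandwidth is twice the message frequency.
BW = 2 * f_m = 2 * 96/5 kHz = 192/5 kHz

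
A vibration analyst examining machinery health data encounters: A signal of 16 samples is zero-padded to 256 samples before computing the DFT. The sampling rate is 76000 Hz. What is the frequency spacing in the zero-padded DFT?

Original DFT: N = 16, resolution = f_s/N = 76000/16 = 4750 Hz
Zero-padded DFT: N = 256, resolution = f_s/N = 76000/256 = 2375/8 Hz
Zero-padding interpolates the spectrum (finer frequency grid)
but does NOT improve the true spectral resolution (ability to resolve close frequencies).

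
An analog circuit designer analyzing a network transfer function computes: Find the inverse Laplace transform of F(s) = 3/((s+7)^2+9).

Standard pair: w/((s+a)^2+w^2) <-> e^(-at)*sin(wt)*u(t)
With a=7, w=3: f(t) = e^(-7t)*sin(3t)*u(t)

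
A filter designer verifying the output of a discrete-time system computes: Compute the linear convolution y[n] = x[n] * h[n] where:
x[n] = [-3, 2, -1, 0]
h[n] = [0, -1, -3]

y[n] = sum_k x[k]*h[n-k]. Output length = len(x) + len(h) - 1 = 4 + 3 - 1 = 6.
y[0] = -3*0 = 0
y[1] = 2*0 + -3*-1 = 3
y[2] = -1*0 + 2*-1 + -3*-3 = 7
y[3] = 0*0 + -1*-1 + 2*-3 = -5
y[4] = 0*-1 + -1*-3 = 3
y[5] = 0*-3 = 0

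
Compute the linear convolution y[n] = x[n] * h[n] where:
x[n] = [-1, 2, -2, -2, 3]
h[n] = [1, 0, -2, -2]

y[n] = sum_k x[k]*h[n-k]. Output length = len(x) + len(h) - 1 = 5 + 4 - 1 = 8.
y[0] = -1*1 = -1
y[1] = 2*1 + -1*0 = 2
y[2] = -2*1 + 2*0 + -1*-2 = 0
y[3] = -2*1 + -2*0 + 2*-2 + -1*-2 = -4
y[4] = 3*1 + -2*0 + -2*-2 + 2*-2 = 3
y[5] = 3*0 + -2*-2 + -2*-2 = 8
y[6] = 3*-2 + -2*-2 = -2
y[7] = 3*-2 = -6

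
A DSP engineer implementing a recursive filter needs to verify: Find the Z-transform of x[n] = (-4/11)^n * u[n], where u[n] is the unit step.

The Z-transform of a^n * u[n] is z/(z-a) for |z| > |a|.
Here a = -4/11, so X(z) = z/(z - (-4/11)) = 11z/(11z + 4)
ROC: |z| > 4/11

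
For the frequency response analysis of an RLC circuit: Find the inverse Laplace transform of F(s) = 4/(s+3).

Standard pair: k/(s+a) <-> k*e^(-at)*u(t)
With k=4, a=3: f(t) = 4*e^(-3t)*u(t)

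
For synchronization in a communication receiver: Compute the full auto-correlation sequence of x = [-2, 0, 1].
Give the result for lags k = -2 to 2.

r_xx[k] = sum_m x[m]*x[m+k], indexed from 0, for k = -2 to 2:
  r_xx[-2] = x[2]*x[0] = -2
  r_xx[-1] = x[1]*x[0] + x[2]*x[1] = 0
  r_xx[0] = x[0]*x[0] + x[1]*x[1] + x[2]*x[2] = 5
  r_xx[1] = x[0]*x[1] + x[1]*x[2] = 0
  r_xx[2] = x[0]*x[2] = -2
r_xx = [-2, 0, 5, 0, -2]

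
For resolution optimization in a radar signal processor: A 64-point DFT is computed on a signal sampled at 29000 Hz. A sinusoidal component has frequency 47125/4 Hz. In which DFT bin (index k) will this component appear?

DFT frequency resolution = f_s/N = 29000/64 = 3625/8 Hz
Bin index k = f_signal / resolution = 47125/4 / 3625/8 = 26
The signal frequency 47125/4 Hz falls in DFT bin k = 26.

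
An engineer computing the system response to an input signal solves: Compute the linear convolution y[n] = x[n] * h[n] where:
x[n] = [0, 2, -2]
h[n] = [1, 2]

y[n] = sum_k x[k]*h[n-k]. Output length = len(x) + len(h) - 1 = 3 + 2 - 1 = 4.
y[0] = 0*1 = 0
y[1] = 2*1 + 0*2 = 2
y[2] = -2*1 + 2*2 = 2
y[3] = -2*2 = -4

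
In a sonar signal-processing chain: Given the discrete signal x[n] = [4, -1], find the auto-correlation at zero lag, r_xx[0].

The auto-correlation at zero lag r_xx[0] equals the signal energy.
r_xx[0] = sum of x[n]^2 = 4^2 + (-1)^2
= 16 + 1 = 17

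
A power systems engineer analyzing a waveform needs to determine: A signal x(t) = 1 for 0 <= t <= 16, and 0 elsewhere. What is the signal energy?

Energy = integral of |x(t)|^2 dt over the signal duration
= 1^2 * 16 = 1 * 16 = 16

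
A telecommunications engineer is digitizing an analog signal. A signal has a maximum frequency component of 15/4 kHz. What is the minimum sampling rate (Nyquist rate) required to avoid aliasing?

By the Nyquist-Shannon sampling theorem,
the minimum sampling rate (Nyquist rate) must be at least 2 * f_max.
Nyquist rate = 2 * 15/4 kHz = 15/2 kHz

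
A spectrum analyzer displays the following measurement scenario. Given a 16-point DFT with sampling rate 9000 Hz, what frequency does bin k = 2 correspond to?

The frequency of DFT bin k is: f_k = k * f_s / N
f_2 = 2 * 9000 / 16 = 1125 Hz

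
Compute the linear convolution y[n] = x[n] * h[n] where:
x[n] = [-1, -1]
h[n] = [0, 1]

y[n] = sum_k x[k]*h[n-k]. Output length = len(x) + len(h) - 1 = 2 + 2 - 1 = 3.
y[0] = -1*0 = 0
y[1] = -1*0 + -1*1 = -1
y[2] = -1*1 = -1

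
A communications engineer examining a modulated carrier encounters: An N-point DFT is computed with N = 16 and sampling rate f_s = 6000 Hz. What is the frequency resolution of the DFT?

DFT frequency resolution = f_s / N
= 6000 / 16 = 375 Hz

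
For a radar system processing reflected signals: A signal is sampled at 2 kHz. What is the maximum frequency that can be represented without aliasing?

The maximum frequency that can be represented without aliasing
is the Nyquist frequency: f_max = f_s / 2 = 2 kHz / 2 = 1 kHz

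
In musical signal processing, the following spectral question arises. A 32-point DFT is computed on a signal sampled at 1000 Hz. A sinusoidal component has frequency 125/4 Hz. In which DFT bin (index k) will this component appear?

DFT frequency resolution = f_s/N = 1000/32 = 125/4 Hz
Bin index k = f_signal / resolution = 125/4 / 125/4 = 1
The signal frequency 125/4 Hz falls in DFT bin k = 1.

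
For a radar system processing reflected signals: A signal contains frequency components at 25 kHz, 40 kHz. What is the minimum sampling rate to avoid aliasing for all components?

The highest frequency component is f_max = 40 kHz.
Nyquist rate = 2 * f_max = 2 * 40 kHz = 80 kHz.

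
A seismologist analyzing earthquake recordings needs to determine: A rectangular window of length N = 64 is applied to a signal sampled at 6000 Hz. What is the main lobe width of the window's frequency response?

For a rectangular window of length N,
the main lobe width in frequency is 2*f_s/N.
= 2*6000/64 = 375/2 Hz
This determines the minimum frequency separation for resolving two sinusoids.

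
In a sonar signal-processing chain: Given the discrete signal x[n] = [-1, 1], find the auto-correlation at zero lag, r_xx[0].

The auto-correlation at zero lag r_xx[0] equals the signal energy.
r_xx[0] = sum of x[n]^2 = (-1)^2 + 1^2
= 1 + 1 = 2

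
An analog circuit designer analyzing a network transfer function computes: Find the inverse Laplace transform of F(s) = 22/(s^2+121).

Standard pair: w/(s^2+w^2) <-> sin(wt)*u(t)
Recognize w^2 = 121, so w = 11; numerator 22 = 2*11.
f(t) = 2*sin(11t)*u(t)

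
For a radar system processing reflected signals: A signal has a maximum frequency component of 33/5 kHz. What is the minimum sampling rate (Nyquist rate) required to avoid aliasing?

By the Nyquist-Shannon sampling theorem,
the minimum sampling rate (Nyquist rate) must be at least 2 * f_max.
Nyquist rate = 2 * 33/5 kHz = 66/5 kHz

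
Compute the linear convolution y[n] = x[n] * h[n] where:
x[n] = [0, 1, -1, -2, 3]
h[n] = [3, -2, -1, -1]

y[n] = sum_k x[k]*h[n-k]. Output length = len(x) + len(h) - 1 = 5 + 4 - 1 = 8.
y[0] = 0*3 = 0
y[1] = 1*3 + 0*-2 = 3
y[2] = -1*3 + 1*-2 + 0*-1 = -5
y[3] = -2*3 + -1*-2 + 1*-1 + 0*-1 = -5
y[4] = 3*3 + -2*-2 + -1*-1 + 1*-1 = 13
y[5] = 3*-2 + -2*-1 + -1*-1 = -3
y[6] = 3*-1 + -2*-1 = -1
y[7] = 3*-1 = -3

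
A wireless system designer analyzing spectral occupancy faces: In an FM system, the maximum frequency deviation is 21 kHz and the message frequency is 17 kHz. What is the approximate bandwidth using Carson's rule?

Carson's rule: BW = 2*(delta_f + f_m)
= 2*(21 + 17) kHz = 76 kHz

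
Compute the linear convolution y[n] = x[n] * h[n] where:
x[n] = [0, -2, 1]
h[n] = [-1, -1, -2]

y[n] = sum_k x[k]*h[n-k]. Output length = len(x) + len(h) - 1 = 3 + 3 - 1 = 5.
y[0] = 0*-1 = 0
y[1] = -2*-1 + 0*-1 = 2
y[2] = 1*-1 + -2*-1 + 0*-2 = 1
y[3] = 1*-1 + -2*-2 = 3
y[4] = 1*-2 = -2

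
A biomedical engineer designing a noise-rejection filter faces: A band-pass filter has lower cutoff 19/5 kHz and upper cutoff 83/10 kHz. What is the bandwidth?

Bandwidth = f_high - f_low
= 83/10 kHz - 19/5 kHz = 9/2 kHz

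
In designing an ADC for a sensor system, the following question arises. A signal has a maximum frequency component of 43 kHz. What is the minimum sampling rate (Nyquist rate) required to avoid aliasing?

By the Nyquist-Shannon sampling theorem,
the minimum sampling rate (Nyquist rate) must be at least 2 * f_max.
Nyquist rate = 2 * 43 kHz = 86 kHz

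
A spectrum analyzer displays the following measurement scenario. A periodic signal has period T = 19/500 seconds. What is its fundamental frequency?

The fundamental frequency is the reciprocal of the period.
f = 1/T = 1/(19/500) = 500/19 Hz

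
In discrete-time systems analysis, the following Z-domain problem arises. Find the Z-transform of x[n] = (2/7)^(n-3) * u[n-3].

Time-shifting property: if X(z) = Z{x[n]}, then Z{x[n-d]} = z^(-d) * X(z)
X(z) = z/(z - 2/7) for x[n] = (2/7)^n * u[n]
Z{x[n-3]} = z^(-3) * z/(z - 2/7) = z^(-2)/(z - 2/7)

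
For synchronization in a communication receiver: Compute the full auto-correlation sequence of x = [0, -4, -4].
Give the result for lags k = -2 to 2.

r_xx[k] = sum_m x[m]*x[m+k], indexed from 0, for k = -2 to 2:
  r_xx[-2] = x[2]*x[0] = 0
  r_xx[-1] = x[1]*x[0] + x[2]*x[1] = 16
  r_xx[0] = x[0]*x[0] + x[1]*x[1] + x[2]*x[2] = 32
  r_xx[1] = x[0]*x[1] + x[1]*x[2] = 16
  r_xx[2] = x[0]*x[2] = 0
r_xx = [0, 16, 32, 16, 0]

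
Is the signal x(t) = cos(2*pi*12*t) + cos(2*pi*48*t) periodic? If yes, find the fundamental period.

f1 = 12 Hz, f2 = 48 Hz
Period T1 = 1/12, T2 = 1/48
Ratio T1/T2 = 48/12, which is rational.
The signal is periodic with fundamental period T = 1/GCD(12,48) = 1/12 s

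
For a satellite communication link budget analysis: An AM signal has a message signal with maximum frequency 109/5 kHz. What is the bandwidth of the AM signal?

In AM (double-sideband), the bandwidth is twice the message frequency.
BW = 2 * f_m = 2 * 109/5 kHz = 218/5 kHz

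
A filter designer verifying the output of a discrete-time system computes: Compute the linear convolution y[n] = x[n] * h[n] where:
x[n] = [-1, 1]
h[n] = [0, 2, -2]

y[n] = sum_k x[k]*h[n-k]. Output length = len(x) + len(h) - 1 = 2 + 3 - 1 = 4.
y[0] = -1*0 = 0
y[1] = 1*0 + -1*2 = -2
y[2] = 1*2 + -1*-2 = 4
y[3] = 1*-2 = -2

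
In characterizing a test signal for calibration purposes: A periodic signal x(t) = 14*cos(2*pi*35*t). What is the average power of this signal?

Average power of A*cos(wt) is A^2/2.
P = 14^2 / 2 = 196/2 = 98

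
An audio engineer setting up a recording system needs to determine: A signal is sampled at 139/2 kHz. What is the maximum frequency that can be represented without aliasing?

The maximum frequency that can be represented without aliasing
is the Nyquist frequency: f_max = f_s / 2 = 139/2 kHz / 2 = 139/4 kHz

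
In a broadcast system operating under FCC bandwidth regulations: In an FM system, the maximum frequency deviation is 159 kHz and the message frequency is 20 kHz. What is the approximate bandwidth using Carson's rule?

Carson's rule: BW = 2*(delta_f + f_m)
= 2*(159 + 20) kHz = 358 kHz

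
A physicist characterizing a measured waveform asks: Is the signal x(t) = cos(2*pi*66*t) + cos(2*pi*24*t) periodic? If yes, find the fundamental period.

f1 = 66 Hz, f2 = 24 Hz
Period T1 = 1/66, T2 = 1/24
Ratio T1/T2 = 24/66, which is rational.
The signal is periodic with fundamental period T = 1/GCD(66,24) = 1/6 s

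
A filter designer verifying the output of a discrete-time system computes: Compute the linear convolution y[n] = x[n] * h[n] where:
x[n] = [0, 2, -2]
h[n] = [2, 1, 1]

y[n] = sum_k x[k]*h[n-k]. Output length = len(x) + len(h) - 1 = 3 + 3 - 1 = 5.
y[0] = 0*2 = 0
y[1] = 2*2 + 0*1 = 4
y[2] = -2*2 + 2*1 + 0*1 = -2
y[3] = -2*1 + 2*1 = 0
y[4] = -2*1 = -2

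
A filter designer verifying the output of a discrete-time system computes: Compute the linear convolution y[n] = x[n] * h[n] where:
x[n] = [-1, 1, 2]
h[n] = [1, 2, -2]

y[n] = sum_k x[k]*h[n-k]. Output length = len(x) + len(h) - 1 = 3 + 3 - 1 = 5.
y[0] = -1*1 = -1
y[1] = 1*1 + -1*2 = -1
y[2] = 2*1 + 1*2 + -1*-2 = 6
y[3] = 2*2 + 1*-2 = 2
y[4] = 2*-2 = -4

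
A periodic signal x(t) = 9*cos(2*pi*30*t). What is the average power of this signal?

Average power of A*cos(wt) is A^2/2.
P = 9^2 / 2 = 81/2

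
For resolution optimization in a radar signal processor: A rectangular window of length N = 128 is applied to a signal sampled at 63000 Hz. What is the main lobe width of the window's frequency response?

For a rectangular window of length N,
the main lobe width in frequency is 2*f_s/N.
= 2*63000/128 = 7875/8 Hz
This determines the minimum frequency separation for resolving two sinusoids.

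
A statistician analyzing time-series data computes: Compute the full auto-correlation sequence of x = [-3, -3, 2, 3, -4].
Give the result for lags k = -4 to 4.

r_xx[k] = sum_m x[m]*x[m+k], indexed from 0, for k = -4 to 4:
  r_xx[-4] = x[4]*x[0] = 12
  r_xx[-3] = x[3]*x[0] + x[4]*x[1] = 3
  r_xx[-2] = x[2]*x[0] + x[3]*x[1] + x[4]*x[2] = -23
  r_xx[-1] = x[1]*x[0] + x[2]*x[1] + x[3]*x[2] + x[4]*x[3] = -3
  r_xx[0] = x[0]*x[0] + x[1]*x[1] + x[2]*x[2] + x[3]*x[3] + x[4]*x[4] = 47
  r_xx[1] = x[0]*x[1] + x[1]*x[2] + x[2]*x[3] + x[3]*x[4] = -3
  r_xx[2] = x[0]*x[2] + x[1]*x[3] + x[2]*x[4] = -23
  r_xx[3] = x[0]*x[3] + x[1]*x[4] = 3
  r_xx[4] = x[0]*x[4] = 12
r_xx = [12, 3, -23, -3, 47, -3, -23, 3, 12]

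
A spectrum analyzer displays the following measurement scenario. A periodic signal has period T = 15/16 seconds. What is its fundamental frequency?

The fundamental frequency is the reciprocal of the period.
f = 1/T = 1/(15/16) = 16/15 Hz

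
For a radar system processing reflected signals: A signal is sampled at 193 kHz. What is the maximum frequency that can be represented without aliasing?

The maximum frequency that can be represented without aliasing
is the Nyquist frequency: f_max = f_s / 2 = 193 kHz / 2 = 193/2 kHz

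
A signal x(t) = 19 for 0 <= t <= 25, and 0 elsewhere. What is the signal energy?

Energy = integral of |x(t)|^2 dt over the signal duration
= 19^2 * 25 = 361 * 25 = 9025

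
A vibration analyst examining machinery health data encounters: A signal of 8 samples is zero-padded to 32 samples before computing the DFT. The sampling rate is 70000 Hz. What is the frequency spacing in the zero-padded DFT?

Original DFT: N = 8, resolution = f_s/N = 70000/8 = 8750 Hz
Zero-padded DFT: N = 32, resolution = f_s/N = 70000/32 = 4375/2 Hz
Zero-padding interpolates the spectrum (finer frequency grid)
but does NOT improve the true spectral resolution (ability to resolve close frequencies).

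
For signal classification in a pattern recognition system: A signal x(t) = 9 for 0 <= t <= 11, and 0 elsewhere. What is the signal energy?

Energy = integral of |x(t)|^2 dt over the signal duration
= 9^2 * 11 = 81 * 11 = 891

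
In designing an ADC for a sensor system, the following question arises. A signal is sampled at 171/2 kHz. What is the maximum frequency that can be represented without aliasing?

The maximum frequency that can be represented without aliasing
is the Nyquist frequency: f_max = f_s / 2 = 171/2 kHz / 2 = 171/4 kHz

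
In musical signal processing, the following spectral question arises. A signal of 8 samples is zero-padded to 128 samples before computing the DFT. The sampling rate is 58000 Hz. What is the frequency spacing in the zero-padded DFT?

Original DFT: N = 8, resolution = f_s/N = 58000/8 = 7250 Hz
Zero-padded DFT: N = 128, resolution = f_s/N = 58000/128 = 3625/8 Hz
Zero-padding interpolates the spectrum (finer frequency grid)
but does NOT improve the true spectral resolution (ability to resolve close frequencies).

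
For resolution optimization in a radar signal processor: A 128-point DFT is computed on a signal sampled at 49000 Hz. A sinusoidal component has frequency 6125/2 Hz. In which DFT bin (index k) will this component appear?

DFT frequency resolution = f_s/N = 49000/128 = 6125/16 Hz
Bin index k = f_signal / resolution = 6125/2 / 6125/16 = 8
The signal frequency 6125/2 Hz falls in DFT bin k = 8.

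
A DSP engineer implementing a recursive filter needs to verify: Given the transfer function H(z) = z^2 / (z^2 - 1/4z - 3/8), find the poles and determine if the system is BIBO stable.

Poles are roots of the denominator: z^2 - 1/4z - 3/8 = 0.
Quadratic formula: z = [-(-1/4) +/- sqrt((-1/4)^2 - 4*(-3/8))] / 2
Discriminant = 1/16 + 3/2 = 25/16; sqrt = 5/4.
z = (1/4 +/- 5/4) / 2 => z = 3/4 or z = -1/2.
|p1| = 3/4, |p2| = 1/2.
For BIBO stability, all poles must lie inside the unit circle (|p| < 1).
System is STABLE since both |p| < 1.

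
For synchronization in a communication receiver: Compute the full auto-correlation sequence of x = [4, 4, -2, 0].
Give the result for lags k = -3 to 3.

r_xx[k] = sum_m x[m]*x[m+k], indexed from 0, for k = -3 to 3:
  r_xx[-3] = x[3]*x[0] = 0
  r_xx[-2] = x[2]*x[0] + x[3]*x[1] = -8
  r_xx[-1] = x[1]*x[0] + x[2]*x[1] + x[3]*x[2] = 8
  r_xx[0] = x[0]*x[0] + x[1]*x[1] + x[2]*x[2] + x[3]*x[3] = 36
  r_xx[1] = x[0]*x[1] + x[1]*x[2] + x[2]*x[3] = 8
  r_xx[2] = x[0]*x[2] + x[1]*x[3] = -8
  r_xx[3] = x[0]*x[3] = 0
r_xx = [0, -8, 8, 36, 8, -8, 0]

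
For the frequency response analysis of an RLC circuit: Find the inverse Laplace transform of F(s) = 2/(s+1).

Standard pair: k/(s+a) <-> k*e^(-at)*u(t)
With k=2, a=1: f(t) = 2*e^(-t)*u(t)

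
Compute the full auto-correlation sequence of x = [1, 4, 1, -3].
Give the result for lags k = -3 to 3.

r_xx[k] = sum_m x[m]*x[m+k], indexed from 0, for k = -3 to 3:
  r_xx[-3] = x[3]*x[0] = -3
  r_xx[-2] = x[2]*x[0] + x[3]*x[1] = -11
  r_xx[-1] = x[1]*x[0] + x[2]*x[1] + x[3]*x[2] = 5
  r_xx[0] = x[0]*x[0] + x[1]*x[1] + x[2]*x[2] + x[3]*x[3] = 27
  r_xx[1] = x[0]*x[1] + x[1]*x[2] + x[2]*x[3] = 5
  r_xx[2] = x[0]*x[2] + x[1]*x[3] = -11
  r_xx[3] = x[0]*x[3] = -3
r_xx = [-3, -11, 5, 27, 5, -11, -3]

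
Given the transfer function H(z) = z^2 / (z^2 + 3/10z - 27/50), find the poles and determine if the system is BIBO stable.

Poles are roots of the denominator: z^2 + 3/10z - 27/50 = 0.
Quadratic formula: z = [-(3/10) +/- sqrt((3/10)^2 - 4*(-27/50))] / 2
Discriminant = 9/100 + 54/25 = 9/4; sqrt = 3/2.
z = (-3/10 +/- 3/2) / 2 => z = 3/5 or z = -9/10.
|p1| = 3/5, |p2| = 9/10.
For BIBO stability, all poles must lie inside the unit circle (|p| < 1).
System is STABLE since both |p| < 1.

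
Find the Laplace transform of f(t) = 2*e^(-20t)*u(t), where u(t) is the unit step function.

Standard Laplace transform pair:
e^(-at)*u(t) <-> 1/(s+a)
With a = 20: L{2*e^(-20t)*u(t)} = 2/(s+20), ROC: Re(s) > -20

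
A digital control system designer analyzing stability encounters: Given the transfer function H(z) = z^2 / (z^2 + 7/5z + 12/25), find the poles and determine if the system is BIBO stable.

Poles are roots of the denominator: z^2 + 7/5z + 12/25 = 0.
Quadratic formula: z = [-(7/5) +/- sqrt((7/5)^2 - 4*(12/25))] / 2
Discriminant = 49/25 - 48/25 = 1/25; sqrt = 1/5.
z = (-7/5 +/- 1/5) / 2 => z = -3/5 or z = -4/5.
|p1| = 3/5, |p2| = 4/5.
For BIBO stability, all poles must lie inside the unit circle (|p| < 1).
System is STABLE since both |p| < 1.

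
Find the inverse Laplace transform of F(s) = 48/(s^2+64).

Standard pair: w/(s^2+w^2) <-> sin(wt)*u(t)
Recognize w^2 = 64, so w = 8; numerator 48 = 6*8.
f(t) = 6*sin(8t)*u(t)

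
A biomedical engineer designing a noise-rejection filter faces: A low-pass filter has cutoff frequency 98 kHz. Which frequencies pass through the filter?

A low-pass filter passes all frequencies below the cutoff frequency 98 kHz and attenuates higher frequencies.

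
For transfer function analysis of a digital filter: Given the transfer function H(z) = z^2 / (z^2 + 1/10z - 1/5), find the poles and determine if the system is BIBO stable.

Poles are roots of the denominator: z^2 + 1/10z - 1/5 = 0.
Quadratic formula: z = [-(1/10) +/- sqrt((1/10)^2 - 4*(-1/5))] / 2
Discriminant = 1/100 + 4/5 = 81/100; sqrt = 9/10.
z = (-1/10 +/- 9/10) / 2 => z = 2/5 or z = -1/2.
|p1| = 2/5, |p2| = 1/2.
For BIBO stability, all poles must lie inside the unit circle (|p| < 1).
System is STABLE since both |p| < 1.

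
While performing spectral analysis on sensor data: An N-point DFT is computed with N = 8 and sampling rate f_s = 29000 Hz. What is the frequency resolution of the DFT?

DFT frequency resolution = f_s / N
= 29000 / 8 = 3625 Hz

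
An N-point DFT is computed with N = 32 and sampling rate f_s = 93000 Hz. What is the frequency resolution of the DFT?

DFT frequency resolution = f_s / N
= 93000 / 32 = 11625/4 Hz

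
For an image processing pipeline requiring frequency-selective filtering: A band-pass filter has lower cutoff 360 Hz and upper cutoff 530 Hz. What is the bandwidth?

Bandwidth = f_high - f_low
= 530 Hz - 360 Hz = 170 Hz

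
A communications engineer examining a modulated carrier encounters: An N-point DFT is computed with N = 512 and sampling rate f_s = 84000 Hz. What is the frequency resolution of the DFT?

DFT frequency resolution = f_s / N
= 84000 / 512 = 2625/16 Hz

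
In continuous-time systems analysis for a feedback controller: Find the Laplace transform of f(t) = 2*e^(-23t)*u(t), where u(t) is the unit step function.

Standard Laplace transform pair:
e^(-at)*u(t) <-> 1/(s+a)
With a = 23: L{2*e^(-23t)*u(t)} = 2/(s+23), ROC: Re(s) > -23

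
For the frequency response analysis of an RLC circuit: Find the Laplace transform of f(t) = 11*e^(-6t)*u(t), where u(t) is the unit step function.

Standard Laplace transform pair:
e^(-at)*u(t) <-> 1/(s+a)
With a = 6: L{11*e^(-6t)*u(t)} = 11/(s+6), ROC: Re(s) > -6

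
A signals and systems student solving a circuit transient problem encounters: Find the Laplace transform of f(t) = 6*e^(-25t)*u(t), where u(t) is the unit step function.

Standard Laplace transform pair:
e^(-at)*u(t) <-> 1/(s+a)
With a = 25: L{6*e^(-25t)*u(t)} = 6/(s+25), ROC: Re(s) > -25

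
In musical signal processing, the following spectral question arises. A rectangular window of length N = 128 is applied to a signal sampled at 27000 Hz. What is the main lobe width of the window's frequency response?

For a rectangular window of length N,
the main lobe width in frequency is 2*f_s/N.
= 2*27000/128 = 3375/8 Hz
This determines the minimum frequency separation for resolving two sinusoids.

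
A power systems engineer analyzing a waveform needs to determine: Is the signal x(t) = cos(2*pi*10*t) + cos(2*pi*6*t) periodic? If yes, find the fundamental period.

f1 = 10 Hz, f2 = 6 Hz
Period T1 = 1/10, T2 = 1/6
Ratio T1/T2 = 6/10, which is rational.
The signal is periodic with fundamental period T = 1/GCD(10,6) = 1/2 s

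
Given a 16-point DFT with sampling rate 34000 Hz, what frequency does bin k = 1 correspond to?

The frequency of DFT bin k is: f_k = k * f_s / N
f_1 = 1 * 34000 / 16 = 2125 Hz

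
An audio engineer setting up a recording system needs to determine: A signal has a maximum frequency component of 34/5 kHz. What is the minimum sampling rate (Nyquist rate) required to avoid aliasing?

By the Nyquist-Shannon sampling theorem,
the minimum sampling rate (Nyquist rate) must be at least 2 * f_max.
Nyquist rate = 2 * 34/5 kHz = 68/5 kHz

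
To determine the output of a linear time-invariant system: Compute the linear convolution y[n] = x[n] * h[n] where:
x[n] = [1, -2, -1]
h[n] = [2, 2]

y[n] = sum_k x[k]*h[n-k]. Output length = len(x) + len(h) - 1 = 3 + 2 - 1 = 4.
y[0] = 1*2 = 2
y[1] = -2*2 + 1*2 = -2
y[2] = -1*2 + -2*2 = -6
y[3] = -1*2 = -2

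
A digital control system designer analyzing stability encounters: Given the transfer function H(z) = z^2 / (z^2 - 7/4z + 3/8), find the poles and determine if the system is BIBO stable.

Poles are roots of the denominator: z^2 - 7/4z + 3/8 = 0.
Quadratic formula: z = [-(-7/4) +/- sqrt((-7/4)^2 - 4*(3/8))] / 2
Discriminant = 49/16 - 3/2 = 25/16; sqrt = 5/4.
z = (7/4 +/- 5/4) / 2 => z = 3/2 or z = 1/4.
|p1| = 3/2, |p2| = 1/4.
For BIBO stability, all poles must lie inside the unit circle (|p| < 1).
System is UNSTABLE since at least one |p| >= 1.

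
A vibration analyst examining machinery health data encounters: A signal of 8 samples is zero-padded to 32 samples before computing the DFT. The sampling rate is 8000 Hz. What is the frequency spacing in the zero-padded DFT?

Original DFT: N = 8, resolution = f_s/N = 8000/8 = 1000 Hz
Zero-padded DFT: N = 32, resolution = f_s/N = 8000/32 = 250 Hz
Zero-padding interpolates the spectrum (finer frequency grid)
but does NOT improve the true spectral resolution (ability to resolve close frequencies).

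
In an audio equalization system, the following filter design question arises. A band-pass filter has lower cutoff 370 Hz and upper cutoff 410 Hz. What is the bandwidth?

Bandwidth = f_high - f_low
= 410 Hz - 370 Hz = 40 Hz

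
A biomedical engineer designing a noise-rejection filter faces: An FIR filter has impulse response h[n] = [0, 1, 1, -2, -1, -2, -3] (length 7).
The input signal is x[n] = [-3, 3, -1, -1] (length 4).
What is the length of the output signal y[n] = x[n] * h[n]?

For linear convolution, the output length is:
len(y) = len(x) + len(h) - 1 = 4 + 7 - 1 = 10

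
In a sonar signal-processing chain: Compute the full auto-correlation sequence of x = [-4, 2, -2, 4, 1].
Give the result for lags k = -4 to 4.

r_xx[k] = sum_m x[m]*x[m+k], indexed from 0, for k = -4 to 4:
  r_xx[-4] = x[4]*x[0] = -4
  r_xx[-3] = x[3]*x[0] + x[4]*x[1] = -14
  r_xx[-2] = x[2]*x[0] + x[3]*x[1] + x[4]*x[2] = 14
  r_xx[-1] = x[1]*x[0] + x[2]*x[1] + x[3]*x[2] + x[4]*x[3] = -16
  r_xx[0] = x[0]*x[0] + x[1]*x[1] + x[2]*x[2] + x[3]*x[3] + x[4]*x[4] = 41
  r_xx[1] = x[0]*x[1] + x[1]*x[2] + x[2]*x[3] + x[3]*x[4] = -16
  r_xx[2] = x[0]*x[2] + x[1]*x[3] + x[2]*x[4] = 14
  r_xx[3] = x[0]*x[3] + x[1]*x[4] = -14
  r_xx[4] = x[0]*x[4] = -4
r_xx = [-4, -14, 14, -16, 41, -16, 14, -14, -4]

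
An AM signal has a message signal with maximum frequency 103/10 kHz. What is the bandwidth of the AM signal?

In AM (double-sideband), the bandwidth is twice the message frequency.
BW = 2 * f_m = 2 * 103/10 kHz = 103/5 kHz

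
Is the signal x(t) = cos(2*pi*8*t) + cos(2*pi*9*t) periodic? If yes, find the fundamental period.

f1 = 8 Hz, f2 = 9 Hz
Period T1 = 1/8, T2 = 1/9
Ratio T1/T2 = 9/8, which is rational.
The signal is periodic with fundamental period T = 1/GCD(8,9) = 1 s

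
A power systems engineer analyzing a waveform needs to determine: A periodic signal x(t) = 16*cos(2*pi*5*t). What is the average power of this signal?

Average power of A*cos(wt) is A^2/2.
P = 16^2 / 2 = 256/2 = 128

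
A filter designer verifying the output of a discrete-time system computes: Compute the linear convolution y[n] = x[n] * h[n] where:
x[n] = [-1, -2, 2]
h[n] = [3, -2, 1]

y[n] = sum_k x[k]*h[n-k]. Output length = len(x) + len(h) - 1 = 3 + 3 - 1 = 5.
y[0] = -1*3 = -3
y[1] = -2*3 + -1*-2 = -4
y[2] = 2*3 + -2*-2 + -1*1 = 9
y[3] = 2*-2 + -2*1 = -6
y[4] = 2*1 = 2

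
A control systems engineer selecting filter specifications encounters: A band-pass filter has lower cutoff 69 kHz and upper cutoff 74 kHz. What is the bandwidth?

Bandwidth = f_high - f_low
= 74 kHz - 69 kHz = 5 kHz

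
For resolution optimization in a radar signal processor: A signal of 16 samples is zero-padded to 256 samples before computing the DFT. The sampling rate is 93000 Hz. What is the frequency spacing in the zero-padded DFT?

Original DFT: N = 16, resolution = f_s/N = 93000/16 = 11625/2 Hz
Zero-padded DFT: N = 256, resolution = f_s/N = 93000/256 = 11625/32 Hz
Zero-padding interpolates the spectrum (finer frequency grid)
but does NOT improve the true spectral resolution (ability to resolve close frequencies).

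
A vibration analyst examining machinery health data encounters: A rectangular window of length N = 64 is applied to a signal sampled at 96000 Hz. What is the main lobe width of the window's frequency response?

For a rectangular window of length N,
the main lobe width in frequency is 2*f_s/N.
= 2*96000/64 = 3000 Hz
This determines the minimum frequency separation for resolving two sinusoids.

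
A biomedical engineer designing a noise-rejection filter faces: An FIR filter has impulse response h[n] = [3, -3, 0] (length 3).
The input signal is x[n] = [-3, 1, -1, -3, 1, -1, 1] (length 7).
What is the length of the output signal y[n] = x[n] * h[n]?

For linear convolution, the output length is:
len(y) = len(x) + len(h) - 1 = 7 + 3 - 1 = 9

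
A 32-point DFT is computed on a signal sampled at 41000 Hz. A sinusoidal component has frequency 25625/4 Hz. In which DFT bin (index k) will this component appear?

DFT frequency resolution = f_s/N = 41000/32 = 5125/4 Hz
Bin index k = f_signal / resolution = 25625/4 / 5125/4 = 5
The signal frequency 25625/4 Hz falls in DFT bin k = 5.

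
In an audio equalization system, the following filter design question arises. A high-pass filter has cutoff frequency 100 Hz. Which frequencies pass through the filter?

A high-pass filter passes all frequencies above the cutoff frequency 100 Hz and attenuates lower frequencies.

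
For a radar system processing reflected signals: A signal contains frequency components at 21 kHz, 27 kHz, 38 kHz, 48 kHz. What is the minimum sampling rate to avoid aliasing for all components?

The highest frequency component is f_max = 48 kHz.
Nyquist rate = 2 * f_max = 2 * 48 kHz = 96 kHz.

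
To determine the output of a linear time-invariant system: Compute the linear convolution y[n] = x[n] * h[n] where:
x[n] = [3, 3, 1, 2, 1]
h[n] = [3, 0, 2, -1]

y[n] = sum_k x[k]*h[n-k]. Output length = len(x) + len(h) - 1 = 5 + 4 - 1 = 8.
y[0] = 3*3 = 9
y[1] = 3*3 + 3*0 = 9
y[2] = 1*3 + 3*0 + 3*2 = 9
y[3] = 2*3 + 1*0 + 3*2 + 3*-1 = 9
y[4] = 1*3 + 2*0 + 1*2 + 3*-1 = 2
y[5] = 1*0 + 2*2 + 1*-1 = 3
y[6] = 1*2 + 2*-1 = 0
y[7] = 1*-1 = -1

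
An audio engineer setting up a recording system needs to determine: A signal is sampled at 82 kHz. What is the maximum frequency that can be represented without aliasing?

The maximum frequency that can be represented without aliasing
is the Nyquist frequency: f_max = f_s / 2 = 82 kHz / 2 = 41 kHz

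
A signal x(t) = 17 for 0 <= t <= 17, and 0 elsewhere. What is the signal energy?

Energy = integral of |x(t)|^2 dt over the signal duration
= 17^2 * 17 = 289 * 17 = 4913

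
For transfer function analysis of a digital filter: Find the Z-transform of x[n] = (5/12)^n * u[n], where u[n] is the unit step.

The Z-transform of a^n * u[n] is z/(z-a) for |z| > |a|.
Here a = 5/12, so X(z) = z/(z - (5/12)) = 12z/(12z - 5)
ROC: |z| > 5/12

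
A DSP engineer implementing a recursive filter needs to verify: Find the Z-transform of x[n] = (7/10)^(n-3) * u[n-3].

Time-shifting property: if X(z) = Z{x[n]}, then Z{x[n-d]} = z^(-d) * X(z)
X(z) = z/(z - 7/10) for x[n] = (7/10)^n * u[n]
Z{x[n-3]} = z^(-3) * z/(z - 7/10) = z^(-2)/(z - 7/10)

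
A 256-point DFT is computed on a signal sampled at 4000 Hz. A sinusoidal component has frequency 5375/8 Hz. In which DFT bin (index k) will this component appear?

DFT frequency resolution = f_s/N = 4000/256 = 125/8 Hz
Bin index k = f_signal / resolution = 5375/8 / 125/8 = 43
The signal frequency 5375/8 Hz falls in DFT bin k = 43.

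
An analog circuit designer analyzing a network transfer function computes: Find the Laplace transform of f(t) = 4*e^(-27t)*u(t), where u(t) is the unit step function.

Standard Laplace transform pair:
e^(-at)*u(t) <-> 1/(s+a)
With a = 27: L{4*e^(-27t)*u(t)} = 4/(s+27), ROC: Re(s) > -27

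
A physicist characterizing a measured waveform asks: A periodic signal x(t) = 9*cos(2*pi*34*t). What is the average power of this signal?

Average power of A*cos(wt) is A^2/2.
P = 9^2 / 2 = 81/2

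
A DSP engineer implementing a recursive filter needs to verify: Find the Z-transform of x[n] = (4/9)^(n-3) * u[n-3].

Time-shifting property: if X(z) = Z{x[n]}, then Z{x[n-d]} = z^(-d) * X(z)
X(z) = z/(z - 4/9) for x[n] = (4/9)^n * u[n]
Z{x[n-3]} = z^(-3) * z/(z - 4/9) = z^(-2)/(z - 4/9)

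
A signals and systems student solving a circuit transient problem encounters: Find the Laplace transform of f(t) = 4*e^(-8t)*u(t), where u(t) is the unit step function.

Standard Laplace transform pair:
e^(-at)*u(t) <-> 1/(s+a)
With a = 8: L{4*e^(-8t)*u(t)} = 4/(s+8), ROC: Re(s) > -8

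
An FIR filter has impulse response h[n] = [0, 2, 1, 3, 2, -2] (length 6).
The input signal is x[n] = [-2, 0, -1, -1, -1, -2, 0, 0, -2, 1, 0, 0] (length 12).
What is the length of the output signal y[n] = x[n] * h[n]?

For linear convolution, the output length is:
len(y) = len(x) + len(h) - 1 = 12 + 6 - 1 = 17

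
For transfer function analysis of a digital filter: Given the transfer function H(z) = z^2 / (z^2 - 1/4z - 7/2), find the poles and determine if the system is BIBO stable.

Poles are roots of the denominator: z^2 - 1/4z - 7/2 = 0.
Quadratic formula: z = [-(-1/4) +/- sqrt((-1/4)^2 - 4*(-7/2))] / 2
Discriminant = 1/16 + 14 = 225/16; sqrt = 15/4.
z = (1/4 +/- 15/4) / 2 => z = 2 or z = -7/4.
|p1| = 2, |p2| = 7/4.
For BIBO stability, all poles must lie inside the unit circle (|p| < 1).
System is UNSTABLE since at least one |p| >= 1.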